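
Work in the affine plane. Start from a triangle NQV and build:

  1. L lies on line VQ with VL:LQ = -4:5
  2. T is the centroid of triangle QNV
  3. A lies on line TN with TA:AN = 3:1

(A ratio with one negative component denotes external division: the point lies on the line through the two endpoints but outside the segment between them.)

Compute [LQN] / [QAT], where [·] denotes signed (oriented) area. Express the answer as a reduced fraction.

[LQN]:[QAT] = 20

Set N = (0, 0), Q = (1, 0), V = (0, 1); any affine frame gives the same invariant.
1. L lies on line VQ with VL:LQ = -4:5 ⇒ L = (-4, 5)
2. T is the centroid of triangle QNV ⇒ T = (1/3, 1/3)
3. A lies on line TN with TA:AN = 3:1 ⇒ A = (1/12, 1/12)
2·[LQN] = -5, 2·[QAT] = -1/4
[LQN]:[QAT] = -5:-1/4 = 20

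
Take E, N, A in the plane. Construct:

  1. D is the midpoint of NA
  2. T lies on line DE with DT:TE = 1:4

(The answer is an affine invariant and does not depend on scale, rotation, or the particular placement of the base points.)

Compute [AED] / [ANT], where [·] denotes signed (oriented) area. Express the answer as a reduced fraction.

Set E = (0, 0), N = (1, 0), A = (0, 1); any affine frame gives the same invariant.
1. D is the midpoint of NA ⇒ D = (1/2, 1/2)
2. T lies on line DE with DT:TE = 1:4 ⇒ T = (2/5, 2/5)
2·[AED] = 1/2, 2·[ANT] = -1/5
[AED]:[ANT] = 1/2:-1/5 = -5/2

[AED]:[ANT] = -5/2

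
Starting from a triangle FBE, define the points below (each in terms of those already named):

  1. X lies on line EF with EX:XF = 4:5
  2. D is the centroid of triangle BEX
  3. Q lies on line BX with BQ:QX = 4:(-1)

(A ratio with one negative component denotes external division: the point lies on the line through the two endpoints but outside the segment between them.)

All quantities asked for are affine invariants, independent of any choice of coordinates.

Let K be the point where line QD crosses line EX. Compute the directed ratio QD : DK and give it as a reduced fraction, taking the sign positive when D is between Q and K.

Assign F = (0, 0), B = (1, 0), E = (0, 1) — the answer is frame-independent, so this choice is without loss of generality.
1. X lies on line EF with EX:XF = 4:5 ⇒ X = (0, 5/9)
2. D is the centroid of triangle BEX ⇒ D = (1/3, 14/27)
3. Q lies on line BX with BQ:QX = 4:(-1) ⇒ Q = (-1/3, 20/27)
line QD meets EX at K = (0, 17/27)
D = Q + t·(K−Q) with t = 2, so QD:DK = 2:-1

QD:DK = -2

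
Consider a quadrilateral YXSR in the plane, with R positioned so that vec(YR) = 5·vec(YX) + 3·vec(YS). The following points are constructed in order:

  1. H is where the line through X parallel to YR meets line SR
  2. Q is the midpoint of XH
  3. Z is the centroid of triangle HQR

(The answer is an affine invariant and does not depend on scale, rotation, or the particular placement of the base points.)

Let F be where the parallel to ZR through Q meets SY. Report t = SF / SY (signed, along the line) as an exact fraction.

Assign Y = (0, 0), X = (1, 0), S = (0, 1), R = (5, 3) — the answer is frame-independent, so this choice is without loss of generality.
1. H is where the line through X parallel to YR meets line SR ⇒ H = (8, 21/5)
2. Q is the midpoint of XH ⇒ Q = (9/2, 21/10)
3. Z is the centroid of triangle HQR ⇒ Z = (35/6, 31/10)
through Q parallel to ZR: direction (-5/6, -1/10); meets SY at F = (0, 39/25)
F = S + t·(Y−S) with t = -14/25

t = -14/25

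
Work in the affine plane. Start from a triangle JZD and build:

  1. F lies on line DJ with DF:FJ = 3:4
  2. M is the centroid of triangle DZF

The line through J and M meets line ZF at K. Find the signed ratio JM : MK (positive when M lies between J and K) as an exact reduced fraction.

JM:MK = -5

Assign J = (0, 0), Z = (1, 0), D = (0, 1) — the answer is frame-independent, so this choice is without loss of generality.
1. F lies on line DJ with DF:FJ = 3:4 ⇒ F = (0, 4/7)
2. M is the centroid of triangle DZF ⇒ M = (1/3, 11/21)
line JM meets ZF at K = (4/15, 44/105)
M = J + t·(K−J) with t = 5/4, so JM:MK = 5/4:-1/4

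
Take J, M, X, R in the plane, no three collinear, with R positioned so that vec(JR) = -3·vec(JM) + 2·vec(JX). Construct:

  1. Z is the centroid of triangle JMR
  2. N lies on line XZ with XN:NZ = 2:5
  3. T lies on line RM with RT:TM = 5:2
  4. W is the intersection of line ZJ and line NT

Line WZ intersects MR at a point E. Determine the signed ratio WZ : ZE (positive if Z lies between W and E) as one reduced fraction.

WZ:ZE = 25/14

Work in coordinates with J = (0, 0), M = (1, 0), X = (0, 1), R = (-3, 2).
1. Z is the centroid of triangle JMR ⇒ Z = (-2/3, 2/3)
2. N lies on line XZ with XN:NZ = 2:5 ⇒ N = (-4/21, 19/21)
3. T lies on line RM with RT:TM = 5:2 ⇒ T = (-1/7, 4/7)
4. W is the intersection of line ZJ and line NT ⇒ W = (-1/14, 1/14)
line WZ meets MR at E = (-1, 1)
Z = W + t·(E−W) with t = 25/39, so WZ:ZE = 25/39:14/39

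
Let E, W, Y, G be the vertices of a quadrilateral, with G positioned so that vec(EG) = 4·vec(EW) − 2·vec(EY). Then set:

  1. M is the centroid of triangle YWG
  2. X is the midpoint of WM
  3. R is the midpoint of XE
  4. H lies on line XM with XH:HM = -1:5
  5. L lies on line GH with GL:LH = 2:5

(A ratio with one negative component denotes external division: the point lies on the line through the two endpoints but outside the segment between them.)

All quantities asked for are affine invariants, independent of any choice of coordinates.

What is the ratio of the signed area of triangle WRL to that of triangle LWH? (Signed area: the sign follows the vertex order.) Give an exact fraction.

[WRL]:[LWH] = -113/15

Assign E = (0, 0), W = (1, 0), Y = (0, 1), G = (4, -2) — the answer is frame-independent, so this choice is without loss of generality.
1. M is the centroid of triangle YWG ⇒ M = (5/3, -1/3)
2. X is the midpoint of WM ⇒ X = (4/3, -1/6)
3. R is the midpoint of XE ⇒ R = (2/3, -1/12)
4. H lies on line XM with XH:HM = -1:5 ⇒ H = (5/4, -1/8)
5. L lies on line GH with GL:LH = 2:5 ⇒ L = (45/14, -41/28)
2·[WRL] = 113/168, 2·[LWH] = -5/56
[WRL]:[LWH] = 113/168:-5/56 = -113/15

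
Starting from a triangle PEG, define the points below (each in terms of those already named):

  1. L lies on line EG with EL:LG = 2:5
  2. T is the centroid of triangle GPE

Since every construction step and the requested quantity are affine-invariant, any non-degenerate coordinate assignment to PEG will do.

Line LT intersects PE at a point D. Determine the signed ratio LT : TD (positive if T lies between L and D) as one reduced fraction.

LT:TD = -1/7

Choose coordinates P = (0, 0), E = (1, 0), G = (0, 1).
1. L lies on line EG with EL:LG = 2:5 ⇒ L = (5/7, 2/7)
2. T is the centroid of triangle GPE ⇒ T = (1/3, 1/3)
line LT meets PE at D = (3, 0)
T = L + t·(D−L) with t = -1/6, so LT:TD = -1/6:7/6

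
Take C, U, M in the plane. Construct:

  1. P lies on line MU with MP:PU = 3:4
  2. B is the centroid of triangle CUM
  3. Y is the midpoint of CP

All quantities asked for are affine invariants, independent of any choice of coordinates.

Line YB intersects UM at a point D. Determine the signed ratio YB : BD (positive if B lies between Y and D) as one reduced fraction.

Work in coordinates with C = (0, 0), U = (1, 0), M = (0, 1).
1. P lies on line MU with MP:PU = 3:4 ⇒ P = (3/7, 4/7)
2. B is the centroid of triangle CUM ⇒ B = (1/3, 1/3)
3. Y is the midpoint of CP ⇒ Y = (3/14, 2/7)
line YB meets UM at D = (4/7, 3/7)
B = Y + t·(D−Y) with t = 1/3, so YB:BD = 1/3:2/3

YB:BD = 1/2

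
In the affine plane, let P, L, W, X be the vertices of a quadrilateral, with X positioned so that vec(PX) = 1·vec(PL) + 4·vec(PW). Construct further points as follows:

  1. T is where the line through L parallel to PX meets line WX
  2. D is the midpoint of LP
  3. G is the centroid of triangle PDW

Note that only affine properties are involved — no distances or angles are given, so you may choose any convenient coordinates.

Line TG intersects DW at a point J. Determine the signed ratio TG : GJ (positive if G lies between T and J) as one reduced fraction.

Assign P = (0, 0), L = (1, 0), W = (0, 1), X = (1, 4) — the answer is frame-independent, so this choice is without loss of generality.
1. T is where the line through L parallel to PX meets line WX ⇒ T = (5, 16)
2. D is the midpoint of LP ⇒ D = (1/2, 0)
3. G is the centroid of triangle PDW ⇒ G = (1/6, 1/3)
line TG meets DW at J = (35/152, 41/76)
G = T + t·(J−T) with t = 76/75, so TG:GJ = 76/75:-1/75

TG:GJ = -76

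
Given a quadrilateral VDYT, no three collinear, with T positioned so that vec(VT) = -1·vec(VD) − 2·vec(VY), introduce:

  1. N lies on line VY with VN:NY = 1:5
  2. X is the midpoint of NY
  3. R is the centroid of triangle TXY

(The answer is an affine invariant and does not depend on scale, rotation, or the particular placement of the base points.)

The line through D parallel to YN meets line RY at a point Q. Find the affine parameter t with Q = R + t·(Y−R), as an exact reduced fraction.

t = 4

Assign V = (0, 0), D = (1, 0), Y = (0, 1), T = (-1, -2) — the answer is frame-independent, so this choice is without loss of generality.
1. N lies on line VY with VN:NY = 1:5 ⇒ N = (0, 1/6)
2. X is the midpoint of NY ⇒ X = (0, 7/12)
3. R is the centroid of triangle TXY ⇒ R = (-1/3, -5/36)
through D parallel to YN: direction (0, -5/6); meets RY at Q = (1, 53/12)
Q = R + t·(Y−R) with t = 4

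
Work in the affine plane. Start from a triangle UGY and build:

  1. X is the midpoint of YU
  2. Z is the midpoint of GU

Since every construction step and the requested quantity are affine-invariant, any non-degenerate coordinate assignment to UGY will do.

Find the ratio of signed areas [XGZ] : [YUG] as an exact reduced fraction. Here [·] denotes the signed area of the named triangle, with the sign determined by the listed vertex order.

[XGZ]:[YUG] = -1/4

Choose coordinates U = (0, 0), G = (1, 0), Y = (0, 1).
1. X is the midpoint of YU ⇒ X = (0, 1/2)
2. Z is the midpoint of GU ⇒ Z = (1/2, 0)
2·[XGZ] = -1/4, 2·[YUG] = 1
[XGZ]:[YUG] = -1/4:1 = -1/4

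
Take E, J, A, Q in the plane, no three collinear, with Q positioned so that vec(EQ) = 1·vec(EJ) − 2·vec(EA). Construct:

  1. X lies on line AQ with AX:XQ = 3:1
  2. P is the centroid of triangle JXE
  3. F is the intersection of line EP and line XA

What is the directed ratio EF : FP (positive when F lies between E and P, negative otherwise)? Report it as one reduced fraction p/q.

Set E = (0, 0), J = (1, 0), A = (0, 1), Q = (1, -2); any affine frame gives the same invariant.
1. X lies on line AQ with AX:XQ = 3:1 ⇒ X = (3/4, -5/4)
2. P is the centroid of triangle JXE ⇒ P = (7/12, -5/12)
3. F is the intersection of line EP and line XA ⇒ F = (7/16, -5/16)
F = E + t·(P−E) with t = 3/4, so EF:FP = t:(1−t) = 3/4:1/4

EF:FP = 3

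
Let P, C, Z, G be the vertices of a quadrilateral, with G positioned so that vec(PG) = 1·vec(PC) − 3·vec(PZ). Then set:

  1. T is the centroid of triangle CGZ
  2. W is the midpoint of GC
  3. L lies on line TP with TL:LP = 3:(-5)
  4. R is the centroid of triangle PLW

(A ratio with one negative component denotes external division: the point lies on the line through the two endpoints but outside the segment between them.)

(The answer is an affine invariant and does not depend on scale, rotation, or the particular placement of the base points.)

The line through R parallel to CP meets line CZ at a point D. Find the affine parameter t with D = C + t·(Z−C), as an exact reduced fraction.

t = -19/18

Choose coordinates P = (0, 0), C = (1, 0), Z = (0, 1), G = (1, -3).
1. T is the centroid of triangle CGZ ⇒ T = (2/3, -2/3)
2. W is the midpoint of GC ⇒ W = (1, -3/2)
3. L lies on line TP with TL:LP = 3:(-5) ⇒ L = (5/3, -5/3)
4. R is the centroid of triangle PLW ⇒ R = (8/9, -19/18)
through R parallel to CP: direction (-1, 0); meets CZ at D = (37/18, -19/18)
D = C + t·(Z−C) with t = -19/18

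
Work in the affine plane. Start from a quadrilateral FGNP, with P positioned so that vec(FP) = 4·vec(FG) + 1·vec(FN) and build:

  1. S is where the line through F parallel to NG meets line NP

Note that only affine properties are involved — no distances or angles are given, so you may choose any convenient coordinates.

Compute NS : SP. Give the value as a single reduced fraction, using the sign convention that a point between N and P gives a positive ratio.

Work in coordinates with F = (0, 0), G = (1, 0), N = (0, 1), P = (4, 1).
1. S is where the line through F parallel to NG meets line NP ⇒ S = (-1, 1)
S = N + t·(P−N) with t = -1/4, so NS:SP = t:(1−t) = -1/4:5/4

NS:SP = -1/5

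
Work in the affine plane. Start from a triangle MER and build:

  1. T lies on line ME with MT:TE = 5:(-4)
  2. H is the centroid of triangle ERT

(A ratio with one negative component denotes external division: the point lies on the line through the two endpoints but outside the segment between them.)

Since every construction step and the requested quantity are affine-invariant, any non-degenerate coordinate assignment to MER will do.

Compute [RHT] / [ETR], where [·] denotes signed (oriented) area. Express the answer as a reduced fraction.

[RHT]:[ETR] = 1/3

Choose coordinates M = (0, 0), E = (1, 0), R = (0, 1).
1. T lies on line ME with MT:TE = 5:(-4) ⇒ T = (5, 0)
2. H is the centroid of triangle ERT ⇒ H = (2, 1/3)
2·[RHT] = 4/3, 2·[ETR] = 4
[RHT]:[ETR] = 4/3:4 = 1/3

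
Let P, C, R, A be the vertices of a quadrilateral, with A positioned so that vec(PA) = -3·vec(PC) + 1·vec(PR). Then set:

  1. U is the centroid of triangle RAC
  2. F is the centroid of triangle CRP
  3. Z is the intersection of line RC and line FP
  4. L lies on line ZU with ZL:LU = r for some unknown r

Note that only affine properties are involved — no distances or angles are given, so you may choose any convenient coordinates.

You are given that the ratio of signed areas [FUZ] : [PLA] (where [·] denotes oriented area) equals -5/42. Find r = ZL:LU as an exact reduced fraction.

r = 1/4

Work in coordinates with P = (0, 0), C = (1, 0), R = (0, 1), A = (-3, 1).
1. U is the centroid of triangle RAC ⇒ U = (-2/3, 2/3)
2. F is the centroid of triangle CRP ⇒ F = (1/3, 1/3)
3. Z is the intersection of line RC and line FP ⇒ Z = (1/2, 1/2)
4. With ZL:LU = r, write λ = r/(r+1) so L = Z + λ·(U−Z); L is affine-linear in λ
Every point depending on L is an affine combination of L and λ-independent points, so each such coordinate is linear in λ; the λ² term in each signed area is a multiple of (U−Z)×(U−Z) = 0, so 2·[FUZ] and 2·[PLA] are each linear in λ. Evaluating at λ=0 and λ=1:
  2·[FUZ] = -2/9,   2·[PLA] = -2/3·λ + 2
So [FUZ]:[PLA] = (-2/9) / (-2/3·λ + 2). Setting this equal to -5/42:
  -2/9 = -5/42·(-2/3·λ + 2)  ⇒  λ = 1/5
Then r = λ/(1−λ) = (1/5)/(4/5) = 1/4. Check: with r = 1/4, L = (4/15, 8/15) and [FUZ]:[PLA] = -5/42 as required.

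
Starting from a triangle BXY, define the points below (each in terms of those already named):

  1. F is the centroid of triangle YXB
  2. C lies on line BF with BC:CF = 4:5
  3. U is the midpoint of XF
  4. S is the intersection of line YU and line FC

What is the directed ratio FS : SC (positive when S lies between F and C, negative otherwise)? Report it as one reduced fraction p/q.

Work in coordinates with B = (0, 0), X = (1, 0), Y = (0, 1).
1. F is the centroid of triangle YXB ⇒ F = (1/3, 1/3)
2. C lies on line BF with BC:CF = 4:5 ⇒ C = (4/27, 4/27)
3. U is the midpoint of XF ⇒ U = (2/3, 1/6)
4. S is the intersection of line YU and line FC ⇒ S = (4/9, 4/9)
S = F + t·(C−F) with t = -3/5, so FS:SC = t:(1−t) = -3/5:8/5

FS:SC = -3/8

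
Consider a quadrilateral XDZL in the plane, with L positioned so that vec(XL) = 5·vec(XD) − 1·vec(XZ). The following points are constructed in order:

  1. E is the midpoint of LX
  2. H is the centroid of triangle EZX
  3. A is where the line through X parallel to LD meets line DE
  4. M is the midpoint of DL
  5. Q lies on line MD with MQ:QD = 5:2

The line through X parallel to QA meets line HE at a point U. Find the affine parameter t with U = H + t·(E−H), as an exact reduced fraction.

Assign X = (0, 0), D = (1, 0), Z = (0, 1), L = (5, -1) — the answer is frame-independent, so this choice is without loss of generality.
1. E is the midpoint of LX ⇒ E = (5/2, -1/2)
2. H is the centroid of triangle EZX ⇒ H = (5/6, 1/6)
3. A is where the line through X parallel to LD meets line DE ⇒ A = (4, -1)
4. M is the midpoint of DL ⇒ M = (3, -1/2)
5. Q lies on line MD with MQ:QD = 5:2 ⇒ Q = (11/7, -1/7)
through X parallel to QA: direction (17/7, -6/7); meets HE at U = (85/8, -15/4)
U = H + t·(E−H) with t = 47/8

t = 47/8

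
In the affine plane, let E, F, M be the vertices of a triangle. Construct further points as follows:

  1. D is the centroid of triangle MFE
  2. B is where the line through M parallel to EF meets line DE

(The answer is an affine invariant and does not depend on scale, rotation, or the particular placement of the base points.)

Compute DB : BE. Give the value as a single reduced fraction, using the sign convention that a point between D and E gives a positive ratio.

Assign E = (0, 0), F = (1, 0), M = (0, 1) — the answer is frame-independent, so this choice is without loss of generality.
1. D is the centroid of triangle MFE ⇒ D = (1/3, 1/3)
2. B is where the line through M parallel to EF meets line DE ⇒ B = (1, 1)
B = D + t·(E−D) with t = -2, so DB:BE = t:(1−t) = -2:3

DB:BE = -2/3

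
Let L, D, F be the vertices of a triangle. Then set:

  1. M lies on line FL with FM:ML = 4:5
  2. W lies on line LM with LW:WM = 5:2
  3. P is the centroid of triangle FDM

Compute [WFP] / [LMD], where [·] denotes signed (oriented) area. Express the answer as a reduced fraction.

[WFP]:[LMD] = 38/105

Set L = (0, 0), D = (1, 0), F = (0, 1); any affine frame gives the same invariant.
1. M lies on line FL with FM:ML = 4:5 ⇒ M = (0, 5/9)
2. W lies on line LM with LW:WM = 5:2 ⇒ W = (0, 25/63)
3. P is the centroid of triangle FDM ⇒ P = (1/3, 14/27)
2·[WFP] = -38/189, 2·[LMD] = -5/9
[WFP]:[LMD] = -38/189:-5/9 = 38/105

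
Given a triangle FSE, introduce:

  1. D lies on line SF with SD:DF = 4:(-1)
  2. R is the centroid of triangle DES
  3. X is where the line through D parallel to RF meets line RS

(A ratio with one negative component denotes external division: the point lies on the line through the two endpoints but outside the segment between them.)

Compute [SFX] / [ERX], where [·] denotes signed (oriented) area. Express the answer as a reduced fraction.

Work in coordinates with F = (0, 0), S = (1, 0), E = (0, 1).
1. D lies on line SF with SD:DF = 4:(-1) ⇒ D = (-1/3, 0)
2. R is the centroid of triangle DES ⇒ R = (2/9, 1/3)
3. X is where the line through D parallel to RF meets line RS ⇒ X = (-1/27, 4/9)
2·[SFX] = -4/9, 2·[ERX] = -4/27
[SFX]:[ERX] = -4/9:-4/27 = 3

[SFX]:[ERX] = 3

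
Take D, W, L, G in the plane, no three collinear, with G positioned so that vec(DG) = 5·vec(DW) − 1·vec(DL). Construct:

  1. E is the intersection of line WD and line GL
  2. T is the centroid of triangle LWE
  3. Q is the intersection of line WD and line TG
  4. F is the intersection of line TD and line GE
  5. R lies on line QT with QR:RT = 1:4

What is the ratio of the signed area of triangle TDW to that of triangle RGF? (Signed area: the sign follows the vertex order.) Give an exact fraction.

[TDW]:[RGF] = 10/17

Choose coordinates D = (0, 0), W = (1, 0), L = (0, 1), G = (5, -1).
1. E is the intersection of line WD and line GL ⇒ E = (5/2, 0)
2. T is the centroid of triangle LWE ⇒ T = (7/6, 1/3)
3. Q is the intersection of line WD and line TG ⇒ Q = (17/8, 0)
4. F is the intersection of line TD and line GE ⇒ F = (35/24, 5/12)
5. R lies on line QT with QR:RT = 1:4 ⇒ R = (29/15, 1/15)
2·[TDW] = 1/3, 2·[RGF] = 17/30
[TDW]:[RGF] = 1/3:17/30 = 10/17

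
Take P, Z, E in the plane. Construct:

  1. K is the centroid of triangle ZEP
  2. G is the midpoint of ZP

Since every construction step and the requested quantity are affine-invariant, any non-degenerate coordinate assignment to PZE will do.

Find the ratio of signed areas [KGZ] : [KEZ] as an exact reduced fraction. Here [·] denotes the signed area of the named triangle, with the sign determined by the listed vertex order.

[KGZ]:[KEZ] = -1/2

Set P = (0, 0), Z = (1, 0), E = (0, 1); any affine frame gives the same invariant.
1. K is the centroid of triangle ZEP ⇒ K = (1/3, 1/3)
2. G is the midpoint of ZP ⇒ G = (1/2, 0)
2·[KGZ] = 1/6, 2·[KEZ] = -1/3
[KGZ]:[KEZ] = 1/6:-1/3 = -1/2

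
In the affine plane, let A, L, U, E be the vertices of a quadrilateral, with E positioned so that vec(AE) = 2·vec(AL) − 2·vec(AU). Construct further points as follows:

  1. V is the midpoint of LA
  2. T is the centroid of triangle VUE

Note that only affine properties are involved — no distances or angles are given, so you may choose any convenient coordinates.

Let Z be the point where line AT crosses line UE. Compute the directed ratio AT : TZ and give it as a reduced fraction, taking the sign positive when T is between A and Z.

Set A = (0, 0), L = (1, 0), U = (0, 1), E = (2, -2); any affine frame gives the same invariant.
1. V is the midpoint of LA ⇒ V = (1/2, 0)
2. T is the centroid of triangle VUE ⇒ T = (5/6, -1/3)
line AT meets UE at Z = (10/11, -4/11)
T = A + t·(Z−A) with t = 11/12, so AT:TZ = 11/12:1/12

AT:TZ = 11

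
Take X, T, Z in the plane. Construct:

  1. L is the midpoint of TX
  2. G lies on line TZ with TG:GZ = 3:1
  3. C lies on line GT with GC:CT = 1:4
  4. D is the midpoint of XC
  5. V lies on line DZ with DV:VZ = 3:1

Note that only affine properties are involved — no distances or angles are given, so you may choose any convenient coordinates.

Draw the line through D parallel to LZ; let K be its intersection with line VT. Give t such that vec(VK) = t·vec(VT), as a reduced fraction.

t = -9/43

Set X = (0, 0), T = (1, 0), Z = (0, 1); any affine frame gives the same invariant.
1. L is the midpoint of TX ⇒ L = (1/2, 0)
2. G lies on line TZ with TG:GZ = 3:1 ⇒ G = (1/4, 3/4)
3. C lies on line GT with GC:CT = 1:4 ⇒ C = (2/5, 3/5)
4. D is the midpoint of XC ⇒ D = (1/5, 3/10)
5. V lies on line DZ with DV:VZ = 3:1 ⇒ V = (1/20, 33/40)
through D parallel to LZ: direction (-1/2, 1); meets VT at K = (-32/215, 429/430)
K = V + t·(T−V) with t = -9/43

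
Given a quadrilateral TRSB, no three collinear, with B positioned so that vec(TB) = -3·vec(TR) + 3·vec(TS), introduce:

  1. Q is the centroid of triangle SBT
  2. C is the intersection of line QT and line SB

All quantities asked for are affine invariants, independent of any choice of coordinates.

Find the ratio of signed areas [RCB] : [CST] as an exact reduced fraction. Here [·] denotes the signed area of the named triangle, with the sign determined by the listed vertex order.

[RCB]:[CST] = -1/3

Set T = (0, 0), R = (1, 0), S = (0, 1), B = (-3, 3); any affine frame gives the same invariant.
1. Q is the centroid of triangle SBT ⇒ Q = (-1, 4/3)
2. C is the intersection of line QT and line SB ⇒ C = (-3/2, 2)
2·[RCB] = 1/2, 2·[CST] = -3/2
[RCB]:[CST] = 1/2:-3/2 = -1/3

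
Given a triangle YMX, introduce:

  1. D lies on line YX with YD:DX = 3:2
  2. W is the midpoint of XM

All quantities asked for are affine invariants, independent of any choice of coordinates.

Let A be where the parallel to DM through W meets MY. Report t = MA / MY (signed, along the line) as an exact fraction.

Assign Y = (0, 0), M = (1, 0), X = (0, 1) — the answer is frame-independent, so this choice is without loss of generality.
1. D lies on line YX with YD:DX = 3:2 ⇒ D = (0, 3/5)
2. W is the midpoint of XM ⇒ W = (1/2, 1/2)
through W parallel to DM: direction (1, -3/5); meets MY at A = (4/3, 0)
A = M + t·(Y−M) with t = -1/3

t = -1/3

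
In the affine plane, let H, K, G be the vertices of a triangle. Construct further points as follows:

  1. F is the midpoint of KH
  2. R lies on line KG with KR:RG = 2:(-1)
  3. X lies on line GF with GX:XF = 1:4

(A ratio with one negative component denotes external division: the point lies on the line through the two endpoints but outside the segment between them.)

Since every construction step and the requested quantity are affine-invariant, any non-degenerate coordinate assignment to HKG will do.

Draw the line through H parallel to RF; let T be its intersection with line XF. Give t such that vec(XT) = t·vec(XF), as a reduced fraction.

Set H = (0, 0), K = (1, 0), G = (0, 1); any affine frame gives the same invariant.
1. F is the midpoint of KH ⇒ F = (1/2, 0)
2. R lies on line KG with KR:RG = 2:(-1) ⇒ R = (-1, 2)
3. X lies on line GF with GX:XF = 1:4 ⇒ X = (1/10, 4/5)
through H parallel to RF: direction (3/2, -2); meets XF at T = (3/2, -2)
T = X + t·(F−X) with t = 7/2

t = 7/2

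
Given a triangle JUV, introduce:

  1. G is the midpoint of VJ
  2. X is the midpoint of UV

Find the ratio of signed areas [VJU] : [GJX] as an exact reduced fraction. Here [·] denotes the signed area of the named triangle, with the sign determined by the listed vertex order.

Assign J = (0, 0), U = (1, 0), V = (0, 1) — the answer is frame-independent, so this choice is without loss of generality.
1. G is the midpoint of VJ ⇒ G = (0, 1/2)
2. X is the midpoint of UV ⇒ X = (1/2, 1/2)
2·[VJU] = 1, 2·[GJX] = 1/4
[VJU]:[GJX] = 1:1/4 = 4

[VJU]:[GJX] = 4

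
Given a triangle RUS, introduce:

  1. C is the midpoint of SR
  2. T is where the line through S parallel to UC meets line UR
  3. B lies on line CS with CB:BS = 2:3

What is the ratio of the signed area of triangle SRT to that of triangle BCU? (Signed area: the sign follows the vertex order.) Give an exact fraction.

Assign R = (0, 0), U = (1, 0), S = (0, 1) — the answer is frame-independent, so this choice is without loss of generality.
1. C is the midpoint of SR ⇒ C = (0, 1/2)
2. T is where the line through S parallel to UC meets line UR ⇒ T = (2, 0)
3. B lies on line CS with CB:BS = 2:3 ⇒ B = (0, 7/10)
2·[SRT] = 2, 2·[BCU] = 1/5
[SRT]:[BCU] = 2:1/5 = 10

[SRT]:[BCU] = 10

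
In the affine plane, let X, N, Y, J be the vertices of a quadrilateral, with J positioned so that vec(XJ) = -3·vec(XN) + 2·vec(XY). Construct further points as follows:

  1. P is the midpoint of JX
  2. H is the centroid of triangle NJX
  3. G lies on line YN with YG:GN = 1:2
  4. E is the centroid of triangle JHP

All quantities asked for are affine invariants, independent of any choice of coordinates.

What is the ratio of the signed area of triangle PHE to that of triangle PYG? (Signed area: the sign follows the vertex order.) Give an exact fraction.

Choose coordinates X = (0, 0), N = (1, 0), Y = (0, 1), J = (-3, 2).
1. P is the midpoint of JX ⇒ P = (-3/2, 1)
2. H is the centroid of triangle NJX ⇒ H = (-2/3, 2/3)
3. G lies on line YN with YG:GN = 1:2 ⇒ G = (1/3, 2/3)
4. E is the centroid of triangle JHP ⇒ E = (-31/18, 11/9)
2·[PHE] = 1/9, 2·[PYG] = -1/2
[PHE]:[PYG] = 1/9:-1/2 = -2/9

[PHE]:[PYG] = -2/9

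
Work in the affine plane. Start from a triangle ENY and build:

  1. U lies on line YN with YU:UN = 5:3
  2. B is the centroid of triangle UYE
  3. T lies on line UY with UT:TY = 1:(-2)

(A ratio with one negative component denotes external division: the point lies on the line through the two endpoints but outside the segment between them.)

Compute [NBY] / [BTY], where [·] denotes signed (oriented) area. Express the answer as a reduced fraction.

Set E = (0, 0), N = (1, 0), Y = (0, 1); any affine frame gives the same invariant.
1. U lies on line YN with YU:UN = 5:3 ⇒ U = (5/8, 3/8)
2. B is the centroid of triangle UYE ⇒ B = (5/24, 11/24)
3. T lies on line UY with UT:TY = 1:(-2) ⇒ T = (5/4, -1/4)
2·[NBY] = -1/3, 2·[BTY] = 5/12
[NBY]:[BTY] = -1/3:5/12 = -4/5

[NBY]:[BTY] = -4/5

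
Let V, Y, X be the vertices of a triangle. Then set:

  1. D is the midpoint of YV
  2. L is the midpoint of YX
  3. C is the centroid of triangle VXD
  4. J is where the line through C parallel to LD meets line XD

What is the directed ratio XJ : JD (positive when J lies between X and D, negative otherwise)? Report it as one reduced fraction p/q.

Assign V = (0, 0), Y = (1, 0), X = (0, 1) — the answer is frame-independent, so this choice is without loss of generality.
1. D is the midpoint of YV ⇒ D = (1/2, 0)
2. L is the midpoint of YX ⇒ L = (1/2, 1/2)
3. C is the centroid of triangle VXD ⇒ C = (1/6, 1/3)
4. J is where the line through C parallel to LD meets line XD ⇒ J = (1/6, 2/3)
J = X + t·(D−X) with t = 1/3, so XJ:JD = t:(1−t) = 1/3:2/3

XJ:JD = 1/2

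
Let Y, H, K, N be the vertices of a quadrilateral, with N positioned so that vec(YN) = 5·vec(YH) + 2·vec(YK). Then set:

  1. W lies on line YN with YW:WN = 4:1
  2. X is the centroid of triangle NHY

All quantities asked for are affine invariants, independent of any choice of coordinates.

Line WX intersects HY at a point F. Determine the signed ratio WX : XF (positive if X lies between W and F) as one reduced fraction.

Choose coordinates Y = (0, 0), H = (1, 0), K = (0, 1), N = (5, 2).
1. W lies on line YN with YW:WN = 4:1 ⇒ W = (4, 8/5)
2. X is the centroid of triangle NHY ⇒ X = (2, 2/3)
line WX meets HY at F = (4/7, 0)
X = W + t·(F−W) with t = 7/12, so WX:XF = 7/12:5/12

WX:XF = 7/5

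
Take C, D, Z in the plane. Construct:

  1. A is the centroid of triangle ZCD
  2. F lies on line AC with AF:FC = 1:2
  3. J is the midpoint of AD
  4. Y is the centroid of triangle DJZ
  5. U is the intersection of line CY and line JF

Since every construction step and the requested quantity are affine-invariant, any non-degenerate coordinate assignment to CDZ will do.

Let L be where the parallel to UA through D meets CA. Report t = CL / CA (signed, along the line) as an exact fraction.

Work in coordinates with C = (0, 0), D = (1, 0), Z = (0, 1).
1. A is the centroid of triangle ZCD ⇒ A = (1/3, 1/3)
2. F lies on line AC with AF:FC = 1:2 ⇒ F = (2/9, 2/9)
3. J is the midpoint of AD ⇒ J = (2/3, 1/6)
4. Y is the centroid of triangle DJZ ⇒ Y = (5/9, 7/18)
5. U is the intersection of line CY and line JF ⇒ U = (10/33, 7/33)
through D parallel to UA: direction (1/33, 4/33); meets CA at L = (4/3, 4/3)
L = C + t·(A−C) with t = 4

t = 4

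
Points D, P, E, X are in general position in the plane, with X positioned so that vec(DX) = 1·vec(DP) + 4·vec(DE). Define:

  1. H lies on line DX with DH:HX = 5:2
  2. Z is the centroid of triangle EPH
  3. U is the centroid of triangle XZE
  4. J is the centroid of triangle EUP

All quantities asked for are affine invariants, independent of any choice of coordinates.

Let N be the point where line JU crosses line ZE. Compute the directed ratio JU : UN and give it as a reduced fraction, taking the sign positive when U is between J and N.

JU:UN = -19/15

Choose coordinates D = (0, 0), P = (1, 0), E = (0, 1), X = (1, 4).
1. H lies on line DX with DH:HX = 5:2 ⇒ H = (5/7, 20/7)
2. Z is the centroid of triangle EPH ⇒ Z = (4/7, 9/7)
3. U is the centroid of triangle XZE ⇒ U = (11/21, 44/21)
4. J is the centroid of triangle EUP ⇒ J = (32/63, 65/63)
line JU meets ZE at N = (68/133, 167/133)
U = J + t·(N−J) with t = 19/4, so JU:UN = 19/4:-15/4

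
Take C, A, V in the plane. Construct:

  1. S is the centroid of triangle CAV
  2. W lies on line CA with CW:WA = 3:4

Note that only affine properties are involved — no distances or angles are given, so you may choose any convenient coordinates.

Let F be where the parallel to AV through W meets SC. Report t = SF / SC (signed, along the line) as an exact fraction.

Choose coordinates C = (0, 0), A = (1, 0), V = (0, 1).
1. S is the centroid of triangle CAV ⇒ S = (1/3, 1/3)
2. W lies on line CA with CW:WA = 3:4 ⇒ W = (3/7, 0)
through W parallel to AV: direction (-1, 1); meets SC at F = (3/14, 3/14)
F = S + t·(C−S) with t = 5/14

t = 5/14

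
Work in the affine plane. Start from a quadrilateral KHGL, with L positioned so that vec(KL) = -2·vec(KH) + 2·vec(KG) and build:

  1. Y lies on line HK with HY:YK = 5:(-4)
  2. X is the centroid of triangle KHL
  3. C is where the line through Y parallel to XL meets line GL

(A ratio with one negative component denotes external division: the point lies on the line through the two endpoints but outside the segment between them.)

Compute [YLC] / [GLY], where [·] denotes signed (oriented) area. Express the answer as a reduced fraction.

[YLC]:[GLY] = 6

Set K = (0, 0), H = (1, 0), G = (0, 1), L = (-2, 2); any affine frame gives the same invariant.
1. Y lies on line HK with HY:YK = 5:(-4) ⇒ Y = (-4, 0)
2. X is the centroid of triangle KHL ⇒ X = (-1/3, 2/3)
3. C is where the line through Y parallel to XL meets line GL ⇒ C = (-14, 8)
2·[YLC] = 36, 2·[GLY] = 6
[YLC]:[GLY] = 36:6 = 6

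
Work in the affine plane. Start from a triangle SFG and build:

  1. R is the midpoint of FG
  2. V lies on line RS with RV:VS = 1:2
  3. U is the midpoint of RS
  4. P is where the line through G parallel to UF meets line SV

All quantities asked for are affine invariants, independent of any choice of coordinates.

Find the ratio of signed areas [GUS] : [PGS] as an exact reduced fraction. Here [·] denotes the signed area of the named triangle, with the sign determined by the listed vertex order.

[GUS]:[PGS] = -1/3

Set S = (0, 0), F = (1, 0), G = (0, 1); any affine frame gives the same invariant.
1. R is the midpoint of FG ⇒ R = (1/2, 1/2)
2. V lies on line RS with RV:VS = 1:2 ⇒ V = (1/3, 1/3)
3. U is the midpoint of RS ⇒ U = (1/4, 1/4)
4. P is where the line through G parallel to UF meets line SV ⇒ P = (3/4, 3/4)
2·[GUS] = -1/4, 2·[PGS] = 3/4
[GUS]:[PGS] = -1/4:3/4 = -1/3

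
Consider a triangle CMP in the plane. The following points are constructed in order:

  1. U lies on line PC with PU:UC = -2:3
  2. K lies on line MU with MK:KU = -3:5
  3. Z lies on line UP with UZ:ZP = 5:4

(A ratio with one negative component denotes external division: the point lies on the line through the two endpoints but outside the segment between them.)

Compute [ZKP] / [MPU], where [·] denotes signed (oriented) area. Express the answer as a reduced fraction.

Choose coordinates C = (0, 0), M = (1, 0), P = (0, 1).
1. U lies on line PC with PU:UC = -2:3 ⇒ U = (0, 3)
2. K lies on line MU with MK:KU = -3:5 ⇒ K = (5/2, -9/2)
3. Z lies on line UP with UZ:ZP = 5:4 ⇒ Z = (0, 17/9)
2·[ZKP] = -20/9, 2·[MPU] = -2
[ZKP]:[MPU] = -20/9:-2 = 10/9

[ZKP]:[MPU] = 10/9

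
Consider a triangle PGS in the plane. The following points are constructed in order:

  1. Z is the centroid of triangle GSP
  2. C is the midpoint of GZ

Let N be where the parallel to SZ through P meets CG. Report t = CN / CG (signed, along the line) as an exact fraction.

t = -3

Assign P = (0, 0), G = (1, 0), S = (0, 1) — the answer is frame-independent, so this choice is without loss of generality.
1. Z is the centroid of triangle GSP ⇒ Z = (1/3, 1/3)
2. C is the midpoint of GZ ⇒ C = (2/3, 1/6)
through P parallel to SZ: direction (1/3, -2/3); meets CG at N = (-1/3, 2/3)
N = C + t·(G−C) with t = -3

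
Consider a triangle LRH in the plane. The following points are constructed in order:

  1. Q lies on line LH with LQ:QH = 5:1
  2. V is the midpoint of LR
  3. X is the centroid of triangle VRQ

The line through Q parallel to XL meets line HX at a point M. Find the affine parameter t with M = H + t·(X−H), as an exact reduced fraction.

Set L = (0, 0), R = (1, 0), H = (0, 1); any affine frame gives the same invariant.
1. Q lies on line LH with LQ:QH = 5:1 ⇒ Q = (0, 5/6)
2. V is the midpoint of LR ⇒ V = (1/2, 0)
3. X is the centroid of triangle VRQ ⇒ X = (1/2, 5/18)
through Q parallel to XL: direction (-1/2, -5/18); meets HX at M = (1/12, 95/108)
M = H + t·(X−H) with t = 1/6

t = 1/6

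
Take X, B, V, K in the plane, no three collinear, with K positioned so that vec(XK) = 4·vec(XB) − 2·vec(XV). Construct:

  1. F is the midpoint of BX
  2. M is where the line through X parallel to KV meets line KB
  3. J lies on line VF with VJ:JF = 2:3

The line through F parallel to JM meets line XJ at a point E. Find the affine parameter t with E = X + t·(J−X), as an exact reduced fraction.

t = 9/20

Set X = (0, 0), B = (1, 0), V = (0, 1), K = (4, -2); any affine frame gives the same invariant.
1. F is the midpoint of BX ⇒ F = (1/2, 0)
2. M is where the line through X parallel to KV meets line KB ⇒ M = (-8, 6)
3. J lies on line VF with VJ:JF = 2:3 ⇒ J = (1/5, 3/5)
through F parallel to JM: direction (-41/5, 27/5); meets XJ at E = (9/100, 27/100)
E = X + t·(J−X) with t = 9/20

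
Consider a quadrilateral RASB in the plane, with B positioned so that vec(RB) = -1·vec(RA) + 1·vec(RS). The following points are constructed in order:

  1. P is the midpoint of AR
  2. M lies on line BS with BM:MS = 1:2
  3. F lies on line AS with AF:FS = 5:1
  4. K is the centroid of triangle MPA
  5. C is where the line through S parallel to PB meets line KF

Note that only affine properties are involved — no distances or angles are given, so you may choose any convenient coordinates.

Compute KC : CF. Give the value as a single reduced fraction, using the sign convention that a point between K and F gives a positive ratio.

KC:CF = -26/3

Choose coordinates R = (0, 0), A = (1, 0), S = (0, 1), B = (-1, 1).
1. P is the midpoint of AR ⇒ P = (1/2, 0)
2. M lies on line BS with BM:MS = 1:2 ⇒ M = (-2/3, 1)
3. F lies on line AS with AF:FS = 5:1 ⇒ F = (1/6, 5/6)
4. K is the centroid of triangle MPA ⇒ K = (5/18, 1/3)
5. C is where the line through S parallel to PB meets line KF ⇒ C = (7/46, 62/69)
C = K + t·(F−K) with t = 26/23, so KC:CF = t:(1−t) = 26/23:-3/23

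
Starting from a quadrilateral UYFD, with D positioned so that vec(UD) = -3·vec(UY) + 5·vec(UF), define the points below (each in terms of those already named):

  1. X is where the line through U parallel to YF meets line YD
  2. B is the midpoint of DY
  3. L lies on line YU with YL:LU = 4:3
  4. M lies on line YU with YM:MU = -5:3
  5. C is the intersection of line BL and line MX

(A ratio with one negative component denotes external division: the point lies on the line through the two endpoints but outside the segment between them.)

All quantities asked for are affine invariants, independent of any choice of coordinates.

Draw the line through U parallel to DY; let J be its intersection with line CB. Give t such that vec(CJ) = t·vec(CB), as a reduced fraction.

Assign U = (0, 0), Y = (1, 0), F = (0, 1), D = (-3, 5) — the answer is frame-independent, so this choice is without loss of generality.
1. X is where the line through U parallel to YF meets line YD ⇒ X = (5, -5)
2. B is the midpoint of DY ⇒ B = (-1, 5/2)
3. L lies on line YU with YL:LU = 4:3 ⇒ L = (3/7, 0)
4. M lies on line YU with YM:MU = -5:3 ⇒ M = (-3/2, 0)
5. C is the intersection of line BL and line MX ⇒ C = (33/17, -45/17)
through U parallel to DY: direction (4, -5); meets CB at J = (3/2, -15/8)
J = C + t·(B−C) with t = 3/20

t = 3/20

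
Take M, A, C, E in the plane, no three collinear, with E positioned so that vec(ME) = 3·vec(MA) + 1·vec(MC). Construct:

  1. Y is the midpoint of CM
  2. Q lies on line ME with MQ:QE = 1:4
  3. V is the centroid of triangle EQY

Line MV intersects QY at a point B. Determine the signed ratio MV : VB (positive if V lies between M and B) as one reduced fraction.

MV:VB = -7/4

Choose coordinates M = (0, 0), A = (1, 0), C = (0, 1), E = (3, 1).
1. Y is the midpoint of CM ⇒ Y = (0, 1/2)
2. Q lies on line ME with MQ:QE = 1:4 ⇒ Q = (3/5, 1/5)
3. V is the centroid of triangle EQY ⇒ V = (6/5, 17/30)
line MV meets QY at B = (18/35, 17/70)
V = M + t·(B−M) with t = 7/3, so MV:VB = 7/3:-4/3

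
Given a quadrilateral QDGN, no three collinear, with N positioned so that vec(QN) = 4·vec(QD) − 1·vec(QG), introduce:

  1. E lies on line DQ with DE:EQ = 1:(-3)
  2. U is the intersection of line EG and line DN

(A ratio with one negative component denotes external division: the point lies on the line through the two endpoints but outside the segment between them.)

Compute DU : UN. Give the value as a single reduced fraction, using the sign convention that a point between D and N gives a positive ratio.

Assign Q = (0, 0), D = (1, 0), G = (0, 1), N = (4, -1) — the answer is frame-independent, so this choice is without loss of generality.
1. E lies on line DQ with DE:EQ = 1:(-3) ⇒ E = (3/2, 0)
2. U is the intersection of line EG and line DN ⇒ U = (2, -1/3)
U = D + t·(N−D) with t = 1/3, so DU:UN = t:(1−t) = 1/3:2/3

DU:UN = 1/2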